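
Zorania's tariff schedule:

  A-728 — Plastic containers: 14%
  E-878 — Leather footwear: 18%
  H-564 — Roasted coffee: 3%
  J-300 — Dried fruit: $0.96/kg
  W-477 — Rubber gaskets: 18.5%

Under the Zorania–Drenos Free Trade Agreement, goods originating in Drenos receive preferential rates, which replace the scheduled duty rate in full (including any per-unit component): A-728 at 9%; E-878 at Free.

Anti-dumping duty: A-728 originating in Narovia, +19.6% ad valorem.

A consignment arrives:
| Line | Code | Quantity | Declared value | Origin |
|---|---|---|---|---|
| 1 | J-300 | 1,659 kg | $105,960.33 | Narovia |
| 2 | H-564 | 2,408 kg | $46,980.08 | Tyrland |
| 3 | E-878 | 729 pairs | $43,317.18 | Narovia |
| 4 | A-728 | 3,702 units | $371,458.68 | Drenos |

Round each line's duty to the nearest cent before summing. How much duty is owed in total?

$44,230.41

Line 1 (J-300, Narovia, 1,659 kg, $105,960.33):
Base rate for J-300 is $0.96/kg.
Duty = 1,659 × $0.96 = $1,592.64.
Line 2 (H-564, Tyrland, 2,408 kg, $46,980.08):
Base rate for H-564 is 3%.
Duty = $46,980.08 × 3% = $1,409.40.
Line 3 (E-878, Narovia, 729 pairs, $43,317.18):
Base rate for E-878 is 18%.
E-878 has an FTA preferential rate, but origin Narovia is not Drenos; base rate stands.
Duty = $43,317.18 × 18% = $7,797.09.
Line 4 (A-728, Drenos, 3,702 units, $371,458.68):
Base rate for A-728 is 14%.
Origin Drenos qualifies under the Zorania–Drenos agreement and A-728 is covered: preferential rate 9% applies instead.
The additional-duty order on A-728 targets Narovia, not Drenos; it does not apply.
Duty = $371,458.68 × 9% = $33,431.28.
Total = $1,592.64 + $1,409.40 + $7,797.09 + $33,431.28 = $44,230.41.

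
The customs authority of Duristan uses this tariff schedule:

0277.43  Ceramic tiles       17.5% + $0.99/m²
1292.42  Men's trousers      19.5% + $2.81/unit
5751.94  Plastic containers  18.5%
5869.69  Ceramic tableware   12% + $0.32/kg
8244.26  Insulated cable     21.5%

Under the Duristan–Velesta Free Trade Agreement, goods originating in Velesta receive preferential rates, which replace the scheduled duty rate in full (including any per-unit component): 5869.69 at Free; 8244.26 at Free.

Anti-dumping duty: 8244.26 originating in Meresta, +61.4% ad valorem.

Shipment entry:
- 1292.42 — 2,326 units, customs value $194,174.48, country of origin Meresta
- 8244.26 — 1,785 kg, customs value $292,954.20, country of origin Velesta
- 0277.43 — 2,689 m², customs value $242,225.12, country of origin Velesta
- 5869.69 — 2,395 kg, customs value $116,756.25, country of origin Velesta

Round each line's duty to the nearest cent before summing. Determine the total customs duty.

$89,451.59

Line 1 (1292.42, Meresta, 2,326 units, $194,174.48):
Base rate for 1292.42 is 19.5% + $2.81/unit.
Duty = $194,174.48 × 19.5% + 2,326 × $2.81 = $44,400.08.
Line 2 (8244.26, Velesta, 1,785 kg, $292,954.20):
Base rate for 8244.26 is 21.5%.
Origin Velesta qualifies under the Duristan–Velesta agreement and 8244.26 is covered: preferential rate Free applies instead.
The additional-duty order on 8244.26 targets Meresta, not Velesta; it does not apply.
Duty = $292,954.20 × 0% = $0.00.
Line 3 (0277.43, Velesta, 2,689 m², $242,225.12):
Base rate for 0277.43 is 17.5% + $0.99/m².
Origin Velesta is the FTA partner but 0277.43 is not on the preference list; base rate stands.
Duty = $242,225.12 × 17.5% + 2,689 × $0.99 = $45,051.51.
Line 4 (5869.69, Velesta, 2,395 kg, $116,756.25):
Base rate for 5869.69 is 12% + $0.32/kg.
Origin Velesta qualifies under the Duristan–Velesta agreement and 5869.69 is covered: preferential rate Free applies instead.
Duty = $116,756.25 × 0% = $0.00.
Total = $44,400.08 + $0.00 + $45,051.51 + $0.00 = $89,451.59.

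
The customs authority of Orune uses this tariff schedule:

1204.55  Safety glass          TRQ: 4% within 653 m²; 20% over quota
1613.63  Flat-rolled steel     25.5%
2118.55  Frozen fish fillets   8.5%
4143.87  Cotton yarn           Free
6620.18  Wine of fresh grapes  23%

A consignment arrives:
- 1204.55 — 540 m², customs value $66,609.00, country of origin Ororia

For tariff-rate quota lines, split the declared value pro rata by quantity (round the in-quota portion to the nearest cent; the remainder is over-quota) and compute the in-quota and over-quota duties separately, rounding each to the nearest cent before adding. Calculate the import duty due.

Line 1 (1204.55, Ororia, 540 m², $66,609.00):
Code 1204.55 is under a tariff-rate quota (threshold 653 m²). Quantity 540 m² is within the quota, so the in-quota rate 4% applies to the full value.
Duty = $66,609.00 × 4% = $2,664.36.

$2,664.36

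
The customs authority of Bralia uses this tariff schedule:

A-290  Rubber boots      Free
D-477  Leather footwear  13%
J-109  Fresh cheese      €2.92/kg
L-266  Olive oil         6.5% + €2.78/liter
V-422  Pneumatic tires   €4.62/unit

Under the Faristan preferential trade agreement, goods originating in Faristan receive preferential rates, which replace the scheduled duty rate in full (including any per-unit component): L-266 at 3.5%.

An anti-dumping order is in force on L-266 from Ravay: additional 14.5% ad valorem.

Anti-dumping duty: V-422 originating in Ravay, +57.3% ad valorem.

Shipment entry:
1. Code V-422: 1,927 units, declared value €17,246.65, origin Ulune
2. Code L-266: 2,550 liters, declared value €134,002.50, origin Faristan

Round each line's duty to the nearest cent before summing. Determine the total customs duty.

€13,592.83

Line 1 (V-422, Ulune, 1,927 units, €17,246.65):
Base rate for V-422 is €4.62/unit.
The additional-duty order on V-422 targets Ravay, not Ulune; it does not apply.
Duty = 1,927 × €4.62 = €8,902.74.
Line 2 (L-266, Faristan, 2,550 liters, €134,002.50):
Base rate for L-266 is 6.5% + €2.78/liter.
Origin Faristan qualifies under the Bralia–Faristan agreement and L-266 is covered: preferential rate 3.5% applies instead.
The additional-duty order on L-266 targets Ravay, not Faristan; it does not apply.
Duty = €134,002.50 × 3.5% = €4,690.09.
Total = €8,902.74 + €4,690.09 = €13,592.83.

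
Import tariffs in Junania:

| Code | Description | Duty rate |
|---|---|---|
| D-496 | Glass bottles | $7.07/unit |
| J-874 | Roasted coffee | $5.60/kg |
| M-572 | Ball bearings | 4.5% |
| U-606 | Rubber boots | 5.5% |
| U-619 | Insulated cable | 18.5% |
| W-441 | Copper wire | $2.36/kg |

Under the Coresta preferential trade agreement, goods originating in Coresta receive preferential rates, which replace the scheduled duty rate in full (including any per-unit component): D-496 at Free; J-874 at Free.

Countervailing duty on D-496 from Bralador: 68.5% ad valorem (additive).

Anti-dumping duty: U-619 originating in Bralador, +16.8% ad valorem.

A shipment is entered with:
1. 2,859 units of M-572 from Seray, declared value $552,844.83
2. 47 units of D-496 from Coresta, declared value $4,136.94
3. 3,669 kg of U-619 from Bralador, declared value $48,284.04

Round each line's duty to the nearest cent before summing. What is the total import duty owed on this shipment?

$41,922.29

Line 1 (M-572, Seray, 2,859 units, $552,844.83):
Base rate for M-572 is 4.5%.
Duty = $552,844.83 × 4.5% = $24,878.02.
Line 2 (D-496, Coresta, 47 units, $4,136.94):
Base rate for D-496 is $7.07/unit.
Origin Coresta qualifies under the Junania–Coresta agreement and D-496 is covered: preferential rate Free applies instead.
The additional-duty order on D-496 targets Bralador, not Coresta; it does not apply.
Duty = $4,136.94 × 0% = $0.00.
Line 3 (U-619, Bralador, 3,669 kg, $48,284.04):
Base rate for U-619 is 18.5%.
Additional duty on U-619 from Bralador: +16.8%. Applied ad valorem rate: 18.5% + 16.8% = 35.3%.
Duty = $48,284.04 × 35.3% = $17,044.27.
Total = $24,878.02 + $0.00 + $17,044.27 = $41,922.29.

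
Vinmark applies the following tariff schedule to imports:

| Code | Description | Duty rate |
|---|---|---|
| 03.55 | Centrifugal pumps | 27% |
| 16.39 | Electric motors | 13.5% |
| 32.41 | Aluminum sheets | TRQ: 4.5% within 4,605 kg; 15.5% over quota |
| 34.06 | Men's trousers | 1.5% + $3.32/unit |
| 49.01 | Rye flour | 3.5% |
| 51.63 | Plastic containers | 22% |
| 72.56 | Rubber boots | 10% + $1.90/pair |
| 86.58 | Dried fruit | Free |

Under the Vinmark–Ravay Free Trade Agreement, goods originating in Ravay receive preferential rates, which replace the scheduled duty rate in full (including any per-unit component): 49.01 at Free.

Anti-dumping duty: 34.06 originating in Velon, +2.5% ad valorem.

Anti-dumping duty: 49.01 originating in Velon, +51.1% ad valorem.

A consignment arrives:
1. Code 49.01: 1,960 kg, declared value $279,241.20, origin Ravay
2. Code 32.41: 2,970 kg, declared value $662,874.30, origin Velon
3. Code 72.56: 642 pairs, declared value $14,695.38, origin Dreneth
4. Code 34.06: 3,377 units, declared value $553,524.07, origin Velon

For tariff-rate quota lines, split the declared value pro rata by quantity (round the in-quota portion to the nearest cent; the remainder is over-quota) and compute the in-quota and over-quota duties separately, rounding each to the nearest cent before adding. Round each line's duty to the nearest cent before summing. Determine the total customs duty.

Line 1 (49.01, Ravay, 1,960 kg, $279,241.20):
Base rate for 49.01 is 3.5%.
Origin Ravay qualifies under the Vinmark–Ravay agreement and 49.01 is covered: preferential rate Free applies instead.
The additional-duty order on 49.01 targets Velon, not Ravay; it does not apply.
Duty = $279,241.20 × 0% = $0.00.
Line 2 (32.41, Velon, 2,970 kg, $662,874.30):
Code 32.41 is under a tariff-rate quota (threshold 4,605 kg). Quantity 2,970 kg is within the quota, so the in-quota rate 4.5% applies to the full value.
Duty = $662,874.30 × 4.5% = $29,829.34.
Line 3 (72.56, Dreneth, 642 pairs, $14,695.38):
Base rate for 72.56 is 10% + $1.90/pair.
Duty = $14,695.38 × 10% + 642 × $1.90 = $2,689.34.
Line 4 (34.06, Velon, 3,377 units, $553,524.07):
Base rate for 34.06 is 1.5% + $3.32/unit.
Additional duty on 34.06 from Velon: +2.5%. Applied ad valorem rate: 1.5% + 2.5% = 4%.
Duty = $553,524.07 × 4% + 3,377 × $3.32 = $33,352.60.
Total = $0.00 + $29,829.34 + $2,689.34 + $33,352.60 = $65,871.28.

$65,871.28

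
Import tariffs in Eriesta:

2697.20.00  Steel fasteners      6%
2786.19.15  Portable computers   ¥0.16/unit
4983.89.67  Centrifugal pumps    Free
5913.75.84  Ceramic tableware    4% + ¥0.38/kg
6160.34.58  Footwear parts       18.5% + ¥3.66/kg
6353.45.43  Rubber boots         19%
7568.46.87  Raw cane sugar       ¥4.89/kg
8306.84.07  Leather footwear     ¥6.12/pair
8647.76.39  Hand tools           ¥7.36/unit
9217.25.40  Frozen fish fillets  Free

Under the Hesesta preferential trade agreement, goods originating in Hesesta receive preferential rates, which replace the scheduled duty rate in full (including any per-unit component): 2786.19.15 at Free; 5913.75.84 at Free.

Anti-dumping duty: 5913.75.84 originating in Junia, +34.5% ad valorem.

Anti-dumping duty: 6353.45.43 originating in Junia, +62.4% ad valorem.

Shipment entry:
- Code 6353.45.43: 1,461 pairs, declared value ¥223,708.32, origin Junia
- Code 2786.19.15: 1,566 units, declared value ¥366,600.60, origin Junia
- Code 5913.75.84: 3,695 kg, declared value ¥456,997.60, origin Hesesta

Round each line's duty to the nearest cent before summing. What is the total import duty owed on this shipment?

Line 1 (6353.45.43, Junia, 1,461 pairs, ¥223,708.32):
Base rate for 6353.45.43 is 19%.
Additional duty on 6353.45.43 from Junia: +62.4%. Applied ad valorem rate: 19% + 62.4% = 81.4%.
Duty = ¥223,708.32 × 81.4% = ¥182,098.57.
Line 2 (2786.19.15, Junia, 1,566 units, ¥366,600.60):
Base rate for 2786.19.15 is ¥0.16/unit.
2786.19.15 has an FTA preferential rate, but origin Junia is not Hesesta; base rate stands.
Duty = 1,566 × ¥0.16 = ¥250.56.
Line 3 (5913.75.84, Hesesta, 3,695 kg, ¥456,997.60):
Base rate for 5913.75.84 is 4% + ¥0.38/kg.
Origin Hesesta qualifies under the Eriesta–Hesesta agreement and 5913.75.84 is covered: preferential rate Free applies instead.
The additional-duty order on 5913.75.84 targets Junia, not Hesesta; it does not apply.
Duty = ¥456,997.60 × 0% = ¥0.00.
Total = ¥182,098.57 + ¥250.56 + ¥0.00 = ¥182,349.13.

¥182,349.13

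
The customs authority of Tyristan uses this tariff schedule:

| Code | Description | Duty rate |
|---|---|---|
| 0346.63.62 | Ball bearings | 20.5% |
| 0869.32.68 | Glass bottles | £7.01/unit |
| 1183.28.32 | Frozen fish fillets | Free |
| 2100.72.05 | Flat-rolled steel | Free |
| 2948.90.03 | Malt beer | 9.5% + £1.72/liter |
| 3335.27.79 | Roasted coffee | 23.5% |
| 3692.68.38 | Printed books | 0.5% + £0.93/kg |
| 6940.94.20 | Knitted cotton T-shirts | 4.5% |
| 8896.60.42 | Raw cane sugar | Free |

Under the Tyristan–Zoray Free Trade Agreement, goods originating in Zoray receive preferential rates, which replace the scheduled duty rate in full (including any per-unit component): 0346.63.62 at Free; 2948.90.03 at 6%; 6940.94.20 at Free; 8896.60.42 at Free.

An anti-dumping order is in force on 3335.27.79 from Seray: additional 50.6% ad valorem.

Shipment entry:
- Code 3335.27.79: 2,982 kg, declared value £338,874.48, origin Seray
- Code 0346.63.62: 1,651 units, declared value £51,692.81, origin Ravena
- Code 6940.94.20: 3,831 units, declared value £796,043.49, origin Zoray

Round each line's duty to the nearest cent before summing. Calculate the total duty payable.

Line 1 (3335.27.79, Seray, 2,982 kg, £338,874.48):
Base rate for 3335.27.79 is 23.5%.
Additional duty on 3335.27.79 from Seray: +50.6%. Applied ad valorem rate: 23.5% + 50.6% = 74.1%.
Duty = £338,874.48 × 74.1% = £251,105.99.
Line 2 (0346.63.62, Ravena, 1,651 units, £51,692.81):
Base rate for 0346.63.62 is 20.5%.
0346.63.62 has an FTA preferential rate, but origin Ravena is not Zoray; base rate stands.
Duty = £51,692.81 × 20.5% = £10,597.03.
Line 3 (6940.94.20, Zoray, 3,831 units, £796,043.49):
Base rate for 6940.94.20 is 4.5%.
Origin Zoray qualifies under the Tyristan–Zoray agreement and 6940.94.20 is covered: preferential rate Free applies instead.
Duty = £796,043.49 × 0% = £0.00.
Total = £251,105.99 + £10,597.03 + £0.00 = £261,703.02.

£261,703.02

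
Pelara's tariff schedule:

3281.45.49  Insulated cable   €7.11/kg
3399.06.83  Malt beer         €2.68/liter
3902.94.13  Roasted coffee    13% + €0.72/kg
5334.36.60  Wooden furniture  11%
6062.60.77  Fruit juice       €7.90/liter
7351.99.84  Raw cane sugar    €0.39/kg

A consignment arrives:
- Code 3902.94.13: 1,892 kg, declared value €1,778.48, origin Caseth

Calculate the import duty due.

Line 1 (3902.94.13, Caseth, 1,892 kg, €1,778.48):
Base rate for 3902.94.13 is 13% + €0.72/kg.
Duty = €1,778.48 × 13% + 1,892 × €0.72 = €1,593.44.

€1,593.44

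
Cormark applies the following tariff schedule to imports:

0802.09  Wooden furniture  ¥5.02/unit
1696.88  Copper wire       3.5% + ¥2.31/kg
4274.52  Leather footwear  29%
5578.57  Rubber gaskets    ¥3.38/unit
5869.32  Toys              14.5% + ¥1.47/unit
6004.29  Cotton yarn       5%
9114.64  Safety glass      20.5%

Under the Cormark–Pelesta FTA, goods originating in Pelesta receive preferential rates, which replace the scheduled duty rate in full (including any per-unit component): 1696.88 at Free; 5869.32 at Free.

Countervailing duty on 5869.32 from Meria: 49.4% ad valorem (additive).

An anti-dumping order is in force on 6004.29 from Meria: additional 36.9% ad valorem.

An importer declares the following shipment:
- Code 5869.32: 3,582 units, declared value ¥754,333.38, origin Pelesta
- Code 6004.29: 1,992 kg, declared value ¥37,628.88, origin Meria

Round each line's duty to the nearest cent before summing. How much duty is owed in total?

Line 1 (5869.32, Pelesta, 3,582 units, ¥754,333.38):
Base rate for 5869.32 is 14.5% + ¥1.47/unit.
Origin Pelesta qualifies under the Cormark–Pelesta agreement and 5869.32 is covered: preferential rate Free applies instead.
The additional-duty order on 5869.32 targets Meria, not Pelesta; it does not apply.
Duty = ¥754,333.38 × 0% = ¥0.00.
Line 2 (6004.29, Meria, 1,992 kg, ¥37,628.88):
Base rate for 6004.29 is 5%.
Additional duty on 6004.29 from Meria: +36.9%. Applied ad valorem rate: 5% + 36.9% = 41.9%.
Duty = ¥37,628.88 × 41.9% = ¥15,766.50.
Total = ¥0.00 + ¥15,766.50 = ¥15,766.50.

¥15,766.50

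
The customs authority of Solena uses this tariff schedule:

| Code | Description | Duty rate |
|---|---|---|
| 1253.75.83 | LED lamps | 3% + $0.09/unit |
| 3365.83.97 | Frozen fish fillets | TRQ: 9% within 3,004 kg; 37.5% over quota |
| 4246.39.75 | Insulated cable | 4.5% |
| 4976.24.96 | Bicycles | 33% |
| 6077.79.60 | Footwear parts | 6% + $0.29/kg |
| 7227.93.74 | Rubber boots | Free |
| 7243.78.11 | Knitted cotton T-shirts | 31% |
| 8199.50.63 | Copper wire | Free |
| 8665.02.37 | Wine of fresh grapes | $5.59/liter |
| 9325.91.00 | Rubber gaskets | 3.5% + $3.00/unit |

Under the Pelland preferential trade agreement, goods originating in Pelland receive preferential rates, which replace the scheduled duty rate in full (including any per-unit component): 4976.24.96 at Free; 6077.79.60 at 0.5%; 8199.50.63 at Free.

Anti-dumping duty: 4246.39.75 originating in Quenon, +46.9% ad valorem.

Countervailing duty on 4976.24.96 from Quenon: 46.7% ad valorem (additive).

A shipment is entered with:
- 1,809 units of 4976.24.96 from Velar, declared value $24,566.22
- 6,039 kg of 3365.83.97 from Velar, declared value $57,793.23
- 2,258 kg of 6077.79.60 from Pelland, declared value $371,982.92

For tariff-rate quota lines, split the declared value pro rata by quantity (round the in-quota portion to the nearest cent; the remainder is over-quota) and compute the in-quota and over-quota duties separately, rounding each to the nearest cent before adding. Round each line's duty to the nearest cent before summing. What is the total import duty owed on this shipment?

$23,445.97

Line 1 (4976.24.96, Velar, 1,809 units, $24,566.22):
Base rate for 4976.24.96 is 33%.
4976.24.96 has an FTA preferential rate, but origin Velar is not Pelland; base rate stands.
The additional-duty order on 4976.24.96 targets Quenon, not Velar; it does not apply.
Duty = $24,566.22 × 33% = $8,106.85.
Line 2 (3365.83.97, Velar, 6,039 kg, $57,793.23):
Code 3365.83.97 is under a tariff-rate quota (threshold 3,004 kg). In-quota: 3,004 kg at 9%; over-quota: 3,035 kg at 37.5%.
Pro-rata value split: in-quota = $57,793.23 × 3,004/6,039 = $28,748.28; over-quota = $57,793.23 − $28,748.28 = $29,044.95.
In-quota duty = $28,748.28 × 9% = $2,587.35. Over-quota duty = $29,044.95 × 37.5% = $10,891.86.
Line duty = $2,587.35 + $10,891.86 = $13,479.21.
Line 3 (6077.79.60, Pelland, 2,258 kg, $371,982.92):
Base rate for 6077.79.60 is 6% + $0.29/kg.
Origin Pelland qualifies under the Solena–Pelland agreement and 6077.79.60 is covered: preferential rate 0.5% applies instead.
Duty = $371,982.92 × 0.5% = $1,859.91.
Total = $8,106.85 + $13,479.21 + $1,859.91 = $23,445.97.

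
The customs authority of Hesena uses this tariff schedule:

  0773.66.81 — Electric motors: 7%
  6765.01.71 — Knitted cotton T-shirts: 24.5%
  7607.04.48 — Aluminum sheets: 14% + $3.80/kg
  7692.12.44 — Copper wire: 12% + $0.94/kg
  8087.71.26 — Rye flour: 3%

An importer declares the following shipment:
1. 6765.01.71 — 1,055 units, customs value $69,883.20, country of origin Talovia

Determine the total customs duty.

Line 1 (6765.01.71, Talovia, 1,055 units, $69,883.20):
Base rate for 6765.01.71 is 24.5%.
Duty = $69,883.20 × 24.5% = $17,121.38.

$17,121.38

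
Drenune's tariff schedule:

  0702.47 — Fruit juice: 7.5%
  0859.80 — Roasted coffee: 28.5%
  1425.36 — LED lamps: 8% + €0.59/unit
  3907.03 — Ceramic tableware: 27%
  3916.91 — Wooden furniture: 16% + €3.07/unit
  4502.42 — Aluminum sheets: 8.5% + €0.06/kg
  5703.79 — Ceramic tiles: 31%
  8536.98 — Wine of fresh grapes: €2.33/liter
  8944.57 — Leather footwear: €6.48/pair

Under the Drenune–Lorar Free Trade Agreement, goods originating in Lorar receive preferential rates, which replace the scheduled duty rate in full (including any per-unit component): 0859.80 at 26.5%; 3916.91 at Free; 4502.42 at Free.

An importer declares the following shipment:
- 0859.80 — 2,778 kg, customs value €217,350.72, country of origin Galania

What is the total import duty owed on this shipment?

€61,944.96

Line 1 (0859.80, Galania, 2,778 kg, €217,350.72):
Base rate for 0859.80 is 28.5%.
0859.80 has an FTA preferential rate, but origin Galania is not Lorar; base rate stands.
Duty = €217,350.72 × 28.5% = €61,944.96.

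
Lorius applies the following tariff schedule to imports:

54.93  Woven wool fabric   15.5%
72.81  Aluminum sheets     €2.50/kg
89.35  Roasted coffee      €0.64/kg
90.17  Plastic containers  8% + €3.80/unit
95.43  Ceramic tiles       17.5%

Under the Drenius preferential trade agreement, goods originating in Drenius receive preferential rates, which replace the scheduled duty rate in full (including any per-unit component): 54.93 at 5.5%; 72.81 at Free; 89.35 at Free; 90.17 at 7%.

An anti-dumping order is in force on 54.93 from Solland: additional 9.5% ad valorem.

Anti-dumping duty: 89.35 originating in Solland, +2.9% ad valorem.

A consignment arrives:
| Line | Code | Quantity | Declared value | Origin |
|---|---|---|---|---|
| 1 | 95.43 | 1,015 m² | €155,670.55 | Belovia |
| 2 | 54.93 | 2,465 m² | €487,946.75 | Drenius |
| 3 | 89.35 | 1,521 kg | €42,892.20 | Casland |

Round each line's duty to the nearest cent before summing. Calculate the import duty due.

Line 1 (95.43, Belovia, 1,015 m², €155,670.55):
Base rate for 95.43 is 17.5%.
Duty = €155,670.55 × 17.5% = €27,242.35.
Line 2 (54.93, Drenius, 2,465 m², €487,946.75):
Base rate for 54.93 is 15.5%.
Origin Drenius qualifies under the Lorius–Drenius agreement and 54.93 is covered: preferential rate 5.5% applies instead.
The additional-duty order on 54.93 targets Solland, not Drenius; it does not apply.
Duty = €487,946.75 × 5.5% = €26,837.07.
Line 3 (89.35, Casland, 1,521 kg, €42,892.20):
Base rate for 89.35 is €0.64/kg.
89.35 has an FTA preferential rate, but origin Casland is not Drenius; base rate stands.
The additional-duty order on 89.35 targets Solland, not Casland; it does not apply.
Duty = 1,521 × €0.64 = €973.44.
Total = €27,242.35 + €26,837.07 + €973.44 = €55,052.86.

€55,052.86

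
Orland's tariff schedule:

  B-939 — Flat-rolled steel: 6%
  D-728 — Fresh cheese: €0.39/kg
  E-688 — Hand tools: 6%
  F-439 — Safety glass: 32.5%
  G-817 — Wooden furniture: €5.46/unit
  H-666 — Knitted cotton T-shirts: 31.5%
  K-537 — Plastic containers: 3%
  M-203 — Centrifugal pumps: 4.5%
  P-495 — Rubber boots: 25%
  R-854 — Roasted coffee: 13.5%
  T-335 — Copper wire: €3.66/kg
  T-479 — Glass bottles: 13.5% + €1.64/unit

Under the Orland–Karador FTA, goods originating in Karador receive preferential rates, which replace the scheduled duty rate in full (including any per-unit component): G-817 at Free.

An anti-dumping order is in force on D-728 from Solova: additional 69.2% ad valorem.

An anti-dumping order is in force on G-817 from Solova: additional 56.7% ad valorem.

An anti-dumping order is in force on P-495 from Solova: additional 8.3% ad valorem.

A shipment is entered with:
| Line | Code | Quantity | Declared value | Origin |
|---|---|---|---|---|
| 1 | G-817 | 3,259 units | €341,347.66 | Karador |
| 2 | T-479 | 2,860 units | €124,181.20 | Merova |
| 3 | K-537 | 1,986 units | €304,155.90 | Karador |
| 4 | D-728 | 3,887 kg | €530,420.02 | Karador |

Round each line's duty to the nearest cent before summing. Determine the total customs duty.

Line 1 (G-817, Karador, 3,259 units, €341,347.66):
Base rate for G-817 is €5.46/unit.
Origin Karador qualifies under the Orland–Karador agreement and G-817 is covered: preferential rate Free applies instead.
The additional-duty order on G-817 targets Solova, not Karador; it does not apply.
Duty = €341,347.66 × 0% = €0.00.
Line 2 (T-479, Merova, 2,860 units, €124,181.20):
Base rate for T-479 is 13.5% + €1.64/unit.
Duty = €124,181.20 × 13.5% + 2,860 × €1.64 = €21,454.86.
Line 3 (K-537, Karador, 1,986 units, €304,155.90):
Base rate for K-537 is 3%.
Origin Karador is the FTA partner but K-537 is not on the preference list; base rate stands.
Duty = €304,155.90 × 3% = €9,124.68.
Line 4 (D-728, Karador, 3,887 kg, €530,420.02):
Base rate for D-728 is €0.39/kg.
Origin Karador is the FTA partner but D-728 is not on the preference list; base rate stands.
The additional-duty order on D-728 targets Solova, not Karador; it does not apply.
Duty = 3,887 × €0.39 = €1,515.93.
Total = €0.00 + €21,454.86 + €9,124.68 + €1,515.93 = €32,095.47.

€32,095.47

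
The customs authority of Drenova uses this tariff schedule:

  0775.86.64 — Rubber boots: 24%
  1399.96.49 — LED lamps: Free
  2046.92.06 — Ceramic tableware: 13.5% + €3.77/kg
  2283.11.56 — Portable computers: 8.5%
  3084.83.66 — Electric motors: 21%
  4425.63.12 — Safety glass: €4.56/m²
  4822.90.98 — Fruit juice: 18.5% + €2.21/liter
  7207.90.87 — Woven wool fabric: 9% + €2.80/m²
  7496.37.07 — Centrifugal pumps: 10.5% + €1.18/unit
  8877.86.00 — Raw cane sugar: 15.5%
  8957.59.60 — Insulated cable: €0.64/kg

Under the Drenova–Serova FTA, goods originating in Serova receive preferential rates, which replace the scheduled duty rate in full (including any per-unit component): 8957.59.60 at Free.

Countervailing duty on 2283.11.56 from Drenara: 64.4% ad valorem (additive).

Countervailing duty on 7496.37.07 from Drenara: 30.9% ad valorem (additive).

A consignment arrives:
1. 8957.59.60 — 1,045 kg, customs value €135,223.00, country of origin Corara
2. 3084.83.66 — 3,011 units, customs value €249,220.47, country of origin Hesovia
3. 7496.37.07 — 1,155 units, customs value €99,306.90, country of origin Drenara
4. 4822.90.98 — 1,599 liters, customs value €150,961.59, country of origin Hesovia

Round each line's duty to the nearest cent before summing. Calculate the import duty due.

Line 1 (8957.59.60, Corara, 1,045 kg, €135,223.00):
Base rate for 8957.59.60 is €0.64/kg.
8957.59.60 has an FTA preferential rate, but origin Corara is not Serova; base rate stands.
Duty = 1,045 × €0.64 = €668.80.
Line 2 (3084.83.66, Hesovia, 3,011 units, €249,220.47):
Base rate for 3084.83.66 is 21%.
Duty = €249,220.47 × 21% = €52,336.30.
Line 3 (7496.37.07, Drenara, 1,155 units, €99,306.90):
Base rate for 7496.37.07 is 10.5% + €1.18/unit.
Additional duty on 7496.37.07 from Drenara: +30.9%. Applied ad valorem rate: 10.5% + 30.9% = 41.4%.
Duty = €99,306.90 × 41.4% + 1,155 × €1.18 = €42,475.96.
Line 4 (4822.90.98, Hesovia, 1,599 liters, €150,961.59):
Base rate for 4822.90.98 is 18.5% + €2.21/liter.
Duty = €150,961.59 × 18.5% + 1,599 × €2.21 = €31,461.68.
Total = €668.80 + €52,336.30 + €42,475.96 + €31,461.68 = €126,942.74.

€126,942.74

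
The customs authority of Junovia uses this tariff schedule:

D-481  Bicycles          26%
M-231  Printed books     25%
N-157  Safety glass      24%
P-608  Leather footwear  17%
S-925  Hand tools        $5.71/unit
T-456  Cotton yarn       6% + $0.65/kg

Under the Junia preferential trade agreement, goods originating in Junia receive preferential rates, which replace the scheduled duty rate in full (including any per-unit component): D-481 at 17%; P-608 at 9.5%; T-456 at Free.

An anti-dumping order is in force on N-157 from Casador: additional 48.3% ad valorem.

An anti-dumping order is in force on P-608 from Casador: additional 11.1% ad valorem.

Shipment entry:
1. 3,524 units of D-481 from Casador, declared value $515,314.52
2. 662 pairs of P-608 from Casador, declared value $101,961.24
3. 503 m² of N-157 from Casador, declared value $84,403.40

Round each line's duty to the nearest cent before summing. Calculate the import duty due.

$223,656.55

Line 1 (D-481, Casador, 3,524 units, $515,314.52):
Base rate for D-481 is 26%.
D-481 has an FTA preferential rate, but origin Casador is not Junia; base rate stands.
Duty = $515,314.52 × 26% = $133,981.78.
Line 2 (P-608, Casador, 662 pairs, $101,961.24):
Base rate for P-608 is 17%.
P-608 has an FTA preferential rate, but origin Casador is not Junia; base rate stands.
Additional duty on P-608 from Casador: +11.1%. Applied ad valorem rate: 17% + 11.1% = 28.1%.
Duty = $101,961.24 × 28.1% = $28,651.11.
Line 3 (N-157, Casador, 503 m², $84,403.40):
Base rate for N-157 is 24%.
Additional duty on N-157 from Casador: +48.3%. Applied ad valorem rate: 24% + 48.3% = 72.3%.
Duty = $84,403.40 × 72.3% = $61,023.66.
Total = $133,981.78 + $28,651.11 + $61,023.66 = $223,656.55.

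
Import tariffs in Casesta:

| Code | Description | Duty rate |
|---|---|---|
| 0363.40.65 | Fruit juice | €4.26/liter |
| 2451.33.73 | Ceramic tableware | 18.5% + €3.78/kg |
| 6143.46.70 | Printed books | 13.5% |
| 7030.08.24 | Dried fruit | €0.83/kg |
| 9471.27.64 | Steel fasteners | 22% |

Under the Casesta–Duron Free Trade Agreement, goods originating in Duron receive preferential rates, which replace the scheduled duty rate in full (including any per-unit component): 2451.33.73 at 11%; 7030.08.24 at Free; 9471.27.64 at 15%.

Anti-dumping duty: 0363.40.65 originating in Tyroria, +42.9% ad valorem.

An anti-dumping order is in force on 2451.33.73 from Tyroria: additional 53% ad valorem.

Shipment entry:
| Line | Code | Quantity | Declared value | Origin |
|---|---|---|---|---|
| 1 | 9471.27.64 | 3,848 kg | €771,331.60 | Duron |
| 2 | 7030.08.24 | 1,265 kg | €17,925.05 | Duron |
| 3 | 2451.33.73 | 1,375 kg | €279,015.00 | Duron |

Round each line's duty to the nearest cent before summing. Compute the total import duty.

€146,391.39

Line 1 (9471.27.64, Duron, 3,848 kg, €771,331.60):
Base rate for 9471.27.64 is 22%.
Origin Duron qualifies under the Casesta–Duron agreement and 9471.27.64 is covered: preferential rate 15% applies instead.
Duty = €771,331.60 × 15% = €115,699.74.
Line 2 (7030.08.24, Duron, 1,265 kg, €17,925.05):
Base rate for 7030.08.24 is €0.83/kg.
Origin Duron qualifies under the Casesta–Duron agreement and 7030.08.24 is covered: preferential rate Free applies instead.
Duty = €17,925.05 × 0% = €0.00.
Line 3 (2451.33.73, Duron, 1,375 kg, €279,015.00):
Base rate for 2451.33.73 is 18.5% + €3.78/kg.
Origin Duron qualifies under the Casesta–Duron agreement and 2451.33.73 is covered: preferential rate 11% applies instead.
The additional-duty order on 2451.33.73 targets Tyroria, not Duron; it does not apply.
Duty = €279,015.00 × 11% = €30,691.65.
Total = €115,699.74 + €0.00 + €30,691.65 = €146,391.39.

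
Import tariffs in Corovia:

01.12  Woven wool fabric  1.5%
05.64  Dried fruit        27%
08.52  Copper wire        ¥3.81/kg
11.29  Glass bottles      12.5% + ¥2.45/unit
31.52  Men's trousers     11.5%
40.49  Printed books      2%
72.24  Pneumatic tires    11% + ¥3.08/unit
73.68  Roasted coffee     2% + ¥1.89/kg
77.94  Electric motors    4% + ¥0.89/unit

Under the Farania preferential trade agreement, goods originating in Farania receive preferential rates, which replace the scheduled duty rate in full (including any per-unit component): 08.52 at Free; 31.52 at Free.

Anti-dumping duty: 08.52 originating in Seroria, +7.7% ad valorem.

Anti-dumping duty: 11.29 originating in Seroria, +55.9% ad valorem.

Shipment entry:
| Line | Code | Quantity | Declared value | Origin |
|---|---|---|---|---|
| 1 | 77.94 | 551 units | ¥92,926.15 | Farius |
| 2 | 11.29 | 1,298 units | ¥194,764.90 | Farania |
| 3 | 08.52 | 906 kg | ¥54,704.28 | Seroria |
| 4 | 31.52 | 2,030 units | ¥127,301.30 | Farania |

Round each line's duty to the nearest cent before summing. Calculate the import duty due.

¥39,397.24

Line 1 (77.94, Farius, 551 units, ¥92,926.15):
Base rate for 77.94 is 4% + ¥0.89/unit.
Duty = ¥92,926.15 × 4% + 551 × ¥0.89 = ¥4,207.44.
Line 2 (11.29, Farania, 1,298 units, ¥194,764.90):
Base rate for 11.29 is 12.5% + ¥2.45/unit.
Origin Farania is the FTA partner but 11.29 is not on the preference list; base rate stands.
The additional-duty order on 11.29 targets Seroria, not Farania; it does not apply.
Duty = ¥194,764.90 × 12.5% + 1,298 × ¥2.45 = ¥27,525.71.
Line 3 (08.52, Seroria, 906 kg, ¥54,704.28):
Base rate for 08.52 is ¥3.81/kg.
08.52 has an FTA preferential rate, but origin Seroria is not Farania; base rate stands.
Additional duty on 08.52 from Seroria: +7.7% ad valorem. Applied ad valorem rate = 7.7%.
Duty = ¥54,704.28 × 7.7% + 906 × ¥3.81 = ¥7,664.09.
Line 4 (31.52, Farania, 2,030 units, ¥127,301.30):
Base rate for 31.52 is 11.5%.
Origin Farania qualifies under the Corovia–Farania agreement and 31.52 is covered: preferential rate Free applies instead.
Duty = ¥127,301.30 × 0% = ¥0.00.
Total = ¥4,207.44 + ¥27,525.71 + ¥7,664.09 + ¥0.00 = ¥39,397.24.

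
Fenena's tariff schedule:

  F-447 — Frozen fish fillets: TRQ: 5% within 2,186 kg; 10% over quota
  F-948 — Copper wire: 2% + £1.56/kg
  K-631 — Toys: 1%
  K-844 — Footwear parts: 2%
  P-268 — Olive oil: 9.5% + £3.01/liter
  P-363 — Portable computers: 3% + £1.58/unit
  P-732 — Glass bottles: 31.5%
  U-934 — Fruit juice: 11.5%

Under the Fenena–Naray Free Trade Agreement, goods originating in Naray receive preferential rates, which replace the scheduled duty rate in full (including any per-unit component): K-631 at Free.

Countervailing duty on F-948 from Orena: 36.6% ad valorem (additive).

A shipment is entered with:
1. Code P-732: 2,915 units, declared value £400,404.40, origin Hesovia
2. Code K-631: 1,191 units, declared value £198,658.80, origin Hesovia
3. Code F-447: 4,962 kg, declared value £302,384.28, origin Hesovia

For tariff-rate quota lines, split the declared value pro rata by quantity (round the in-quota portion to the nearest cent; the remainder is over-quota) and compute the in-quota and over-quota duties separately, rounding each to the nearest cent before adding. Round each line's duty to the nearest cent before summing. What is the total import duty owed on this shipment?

£151,691.66

Line 1 (P-732, Hesovia, 2,915 units, £400,404.40):
Base rate for P-732 is 31.5%.
Duty = £400,404.40 × 31.5% = £126,127.39.
Line 2 (K-631, Hesovia, 1,191 units, £198,658.80):
Base rate for K-631 is 1%.
K-631 has an FTA preferential rate, but origin Hesovia is not Naray; base rate stands.
Duty = £198,658.80 × 1% = £1,986.59.
Line 3 (F-447, Hesovia, 4,962 kg, £302,384.28):
Code F-447 is under a tariff-rate quota (threshold 2,186 kg). In-quota: 2,186 kg at 5%; over-quota: 2,776 kg at 10%.
Pro-rata value split: in-quota = £302,384.28 × 2,186/4,962 = £133,214.84; over-quota = £302,384.28 − £133,214.84 = £169,169.44.
In-quota duty = £133,214.84 × 5% = £6,660.74. Over-quota duty = £169,169.44 × 10% = £16,916.94.
Line duty = £6,660.74 + £16,916.94 = £23,577.68.
Total = £126,127.39 + £1,986.59 + £23,577.68 = £151,691.66.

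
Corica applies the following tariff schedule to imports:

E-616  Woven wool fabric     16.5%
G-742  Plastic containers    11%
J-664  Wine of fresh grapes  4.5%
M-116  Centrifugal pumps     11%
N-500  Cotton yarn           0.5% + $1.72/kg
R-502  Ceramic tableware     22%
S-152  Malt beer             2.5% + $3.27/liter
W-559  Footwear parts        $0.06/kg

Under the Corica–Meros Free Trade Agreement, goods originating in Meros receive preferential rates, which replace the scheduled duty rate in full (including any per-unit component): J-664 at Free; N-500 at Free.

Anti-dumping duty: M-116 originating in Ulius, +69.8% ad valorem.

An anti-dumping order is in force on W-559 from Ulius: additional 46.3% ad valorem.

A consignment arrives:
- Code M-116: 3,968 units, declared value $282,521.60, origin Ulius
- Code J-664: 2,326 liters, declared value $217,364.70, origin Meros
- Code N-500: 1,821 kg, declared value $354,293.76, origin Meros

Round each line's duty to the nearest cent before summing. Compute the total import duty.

Line 1 (M-116, Ulius, 3,968 units, $282,521.60):
Base rate for M-116 is 11%.
Additional duty on M-116 from Ulius: +69.8%. Applied ad valorem rate: 11% + 69.8% = 80.8%.
Duty = $282,521.60 × 80.8% = $228,277.45.
Line 2 (J-664, Meros, 2,326 liters, $217,364.70):
Base rate for J-664 is 4.5%.
Origin Meros qualifies under the Corica–Meros agreement and J-664 is covered: preferential rate Free applies instead.
Duty = $217,364.70 × 0% = $0.00.
Line 3 (N-500, Meros, 1,821 kg, $354,293.76):
Base rate for N-500 is 0.5% + $1.72/kg.
Origin Meros qualifies under the Corica–Meros agreement and N-500 is covered: preferential rate Free applies instead.
Duty = $354,293.76 × 0% = $0.00.
Total = $228,277.45 + $0.00 + $0.00 = $228,277.45.

$228,277.45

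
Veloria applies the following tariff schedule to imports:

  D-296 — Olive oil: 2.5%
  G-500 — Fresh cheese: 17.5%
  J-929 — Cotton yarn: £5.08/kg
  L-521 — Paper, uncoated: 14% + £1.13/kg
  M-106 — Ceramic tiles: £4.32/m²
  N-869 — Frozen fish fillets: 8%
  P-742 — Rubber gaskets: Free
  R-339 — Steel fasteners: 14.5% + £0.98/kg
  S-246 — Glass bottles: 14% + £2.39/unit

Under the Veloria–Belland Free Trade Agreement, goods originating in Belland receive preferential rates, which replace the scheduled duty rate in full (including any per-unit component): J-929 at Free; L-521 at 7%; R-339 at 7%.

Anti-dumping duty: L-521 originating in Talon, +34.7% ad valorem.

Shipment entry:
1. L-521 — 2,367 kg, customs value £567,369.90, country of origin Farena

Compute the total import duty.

£82,106.50

Line 1 (L-521, Farena, 2,367 kg, £567,369.90):
Base rate for L-521 is 14% + £1.13/kg.
L-521 has an FTA preferential rate, but origin Farena is not Belland; base rate stands.
The additional-duty order on L-521 targets Talon, not Farena; it does not apply.
Duty = £567,369.90 × 14% + 2,367 × £1.13 = £82,106.50.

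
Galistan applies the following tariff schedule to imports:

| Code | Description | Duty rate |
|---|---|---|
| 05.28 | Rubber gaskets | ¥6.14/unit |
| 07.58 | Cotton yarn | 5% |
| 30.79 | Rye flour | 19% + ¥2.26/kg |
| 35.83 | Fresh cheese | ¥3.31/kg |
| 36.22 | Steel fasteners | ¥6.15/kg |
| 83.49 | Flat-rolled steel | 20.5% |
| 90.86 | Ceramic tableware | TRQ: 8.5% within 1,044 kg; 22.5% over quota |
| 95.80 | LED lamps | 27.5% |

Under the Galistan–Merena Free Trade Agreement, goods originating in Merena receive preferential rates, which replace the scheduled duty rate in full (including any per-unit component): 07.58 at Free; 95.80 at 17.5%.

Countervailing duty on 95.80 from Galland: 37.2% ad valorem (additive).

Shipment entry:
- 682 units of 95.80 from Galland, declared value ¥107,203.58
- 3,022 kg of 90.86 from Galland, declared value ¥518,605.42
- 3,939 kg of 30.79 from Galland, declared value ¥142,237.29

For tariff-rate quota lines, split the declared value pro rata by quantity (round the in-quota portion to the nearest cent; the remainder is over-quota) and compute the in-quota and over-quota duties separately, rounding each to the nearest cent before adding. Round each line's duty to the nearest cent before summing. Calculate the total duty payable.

Line 1 (95.80, Galland, 682 units, ¥107,203.58):
Base rate for 95.80 is 27.5%.
95.80 has an FTA preferential rate, but origin Galland is not Merena; base rate stands.
Additional duty on 95.80 from Galland: +37.2%. Applied ad valorem rate: 27.5% + 37.2% = 64.7%.
Duty = ¥107,203.58 × 64.7% = ¥69,360.72.
Line 2 (90.86, Galland, 3,022 kg, ¥518,605.42):
Code 90.86 is under a tariff-rate quota (threshold 1,044 kg). In-quota: 1,044 kg at 8.5%; over-quota: 1,978 kg at 22.5%.
Pro-rata value split: in-quota = ¥518,605.42 × 1,044/3,022 = ¥179,160.84; over-quota = ¥518,605.42 − ¥179,160.84 = ¥339,444.58.
In-quota duty = ¥179,160.84 × 8.5% = ¥15,228.67. Over-quota duty = ¥339,444.58 × 22.5% = ¥76,375.03.
Line duty = ¥15,228.67 + ¥76,375.03 = ¥91,603.70.
Line 3 (30.79, Galland, 3,939 kg, ¥142,237.29):
Base rate for 30.79 is 19% + ¥2.26/kg.
Duty = ¥142,237.29 × 19% + 3,939 × ¥2.26 = ¥35,927.23.
Total = ¥69,360.72 + ¥91,603.70 + ¥35,927.23 = ¥196,891.65.

¥196,891.65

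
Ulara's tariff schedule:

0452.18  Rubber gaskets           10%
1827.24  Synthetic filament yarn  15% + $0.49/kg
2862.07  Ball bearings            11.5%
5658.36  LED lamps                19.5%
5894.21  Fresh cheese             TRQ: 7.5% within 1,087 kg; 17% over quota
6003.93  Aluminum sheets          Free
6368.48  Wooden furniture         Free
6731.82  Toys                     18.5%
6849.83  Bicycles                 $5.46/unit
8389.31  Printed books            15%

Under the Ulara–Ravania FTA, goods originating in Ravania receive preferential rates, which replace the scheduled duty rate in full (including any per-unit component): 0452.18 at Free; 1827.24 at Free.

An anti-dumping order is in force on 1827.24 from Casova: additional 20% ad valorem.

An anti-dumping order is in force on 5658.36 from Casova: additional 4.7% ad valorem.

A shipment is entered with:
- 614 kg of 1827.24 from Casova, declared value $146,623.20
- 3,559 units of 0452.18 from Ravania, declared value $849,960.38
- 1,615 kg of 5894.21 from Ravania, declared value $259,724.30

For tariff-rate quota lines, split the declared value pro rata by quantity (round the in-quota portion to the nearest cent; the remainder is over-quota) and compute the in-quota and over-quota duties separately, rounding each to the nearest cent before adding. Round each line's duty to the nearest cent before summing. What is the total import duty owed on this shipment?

Line 1 (1827.24, Casova, 614 kg, $146,623.20):
Base rate for 1827.24 is 15% + $0.49/kg.
1827.24 has an FTA preferential rate, but origin Casova is not Ravania; base rate stands.
Additional duty on 1827.24 from Casova: +20%. Applied ad valorem rate: 15% + 20% = 35%.
Duty = $146,623.20 × 35% + 614 × $0.49 = $51,618.98.
Line 2 (0452.18, Ravania, 3,559 units, $849,960.38):
Base rate for 0452.18 is 10%.
Origin Ravania qualifies under the Ulara–Ravania agreement and 0452.18 is covered: preferential rate Free applies instead.
Duty = $849,960.38 × 0% = $0.00.
Line 3 (5894.21, Ravania, 1,615 kg, $259,724.30):
Code 5894.21 is under a tariff-rate quota (threshold 1,087 kg). In-quota: 1,087 kg at 7.5%; over-quota: 528 kg at 17%.
Pro-rata value split: in-quota = $259,724.30 × 1,087/1,615 = $174,811.34; over-quota = $259,724.30 − $174,811.34 = $84,912.96.
In-quota duty = $174,811.34 × 7.5% = $13,110.85. Over-quota duty = $84,912.96 × 17% = $14,435.20.
Line duty = $13,110.85 + $14,435.20 = $27,546.05.
Total = $51,618.98 + $0.00 + $27,546.05 = $79,165.03.

$79,165.03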